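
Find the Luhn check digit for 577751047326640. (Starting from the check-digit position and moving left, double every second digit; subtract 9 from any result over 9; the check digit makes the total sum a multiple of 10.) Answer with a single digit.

9

Partial digits right→left: 0 4 6 6 2 3 7 4 0 1 5 7 7 7 5
Double every second digit counting from the check-digit position (so the 1st, 3rd, 5th, ... of the partial from the right).
  doubled (with −9 where >9): 0 3 4 5 0 1 5 1 → sum 19
  kept as-is: 4 6 3 4 1 7 7 → sum 32
Total = 19 + 32 = 51.
Check digit = (10 − (51 mod 10)) mod 10 = 9.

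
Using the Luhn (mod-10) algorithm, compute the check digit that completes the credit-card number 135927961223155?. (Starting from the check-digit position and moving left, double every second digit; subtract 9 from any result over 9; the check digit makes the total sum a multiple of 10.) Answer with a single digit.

0

Partial digits right→left: 5 5 1 3 2 2 1 6 9 7 2 9 5 3 1
Double every second digit counting from the check-digit position (so the 1st, 3rd, 5th, ... of the partial from the right).
  doubled (with −9 where >9): 1 2 4 2 9 4 1 2 → sum 25
  kept as-is: 5 3 2 6 7 9 3 → sum 35
Total = 25 + 35 = 60.
Check digit = (10 − (60 mod 10)) mod 10 = 0.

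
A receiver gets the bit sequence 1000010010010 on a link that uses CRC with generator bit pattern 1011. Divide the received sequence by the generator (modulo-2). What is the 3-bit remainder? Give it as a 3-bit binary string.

Modulo-2 division of 1000010010010 by 1011:
  pos 0: 1000 XOR 1011 = 0011
  pos 2: 1101 XOR 1011 = 0110
  pos 3: 1100 XOR 1011 = 0111
  pos 4: 1110 XOR 1011 = 0101
  pos 5: 1011 XOR 1011 = 0000
Remainder = 010 (nonzero — an error is detected).

010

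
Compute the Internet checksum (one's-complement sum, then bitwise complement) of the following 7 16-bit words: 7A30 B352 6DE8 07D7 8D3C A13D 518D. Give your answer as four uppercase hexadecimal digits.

One's-complement addition (fold any carry out of bit 15 back into bit 0):
  0x7A30 + 0xB352 = 0x12D82 → wrap carry → 0x2D83
  0x2D83 + 0x6DE8 = 0x09B6B
  0x9B6B + 0x07D7 = 0x0A342
  0xA342 + 0x8D3C = 0x1307E → wrap carry → 0x307F
  0x307F + 0xA13D = 0x0D1BC
  0xD1BC + 0x518D = 0x12349 → wrap carry → 0x234A
One's-complement sum = 0x234A.
Checksum = ~0x234A & 0xFFFF = 0xDCB5.

DCB5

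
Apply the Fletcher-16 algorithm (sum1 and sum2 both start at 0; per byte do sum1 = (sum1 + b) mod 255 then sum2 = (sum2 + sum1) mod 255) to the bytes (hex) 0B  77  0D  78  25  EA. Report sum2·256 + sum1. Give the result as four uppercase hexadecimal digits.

6A18

Running sums (mod 255):
  after byte 0 (0B): sum1=11, sum2=11
  after byte 1 (77): sum1=130, sum2=141
  after byte 2 (0D): sum1=143, sum2=29
  after byte 3 (78): sum1=8, sum2=37
  after byte 4 (25): sum1=45, sum2=82
  after byte 5 (EA): sum1=24, sum2=106
Checksum = sum2·256 + sum1 = 106·256 + 24 = 27160 = 0x6A18.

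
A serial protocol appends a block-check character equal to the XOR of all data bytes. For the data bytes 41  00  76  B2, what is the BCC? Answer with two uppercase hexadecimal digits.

XOR the bytes together:
  start with 0x41
  0x41 ⊕ 0x00 = 0x41
  0x41 ⊕ 0x76 = 0x37
  0x37 ⊕ 0xB2 = 0x85

85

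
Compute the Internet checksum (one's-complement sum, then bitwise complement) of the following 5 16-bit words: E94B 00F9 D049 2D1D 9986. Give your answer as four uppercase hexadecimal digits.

One's-complement addition (fold any carry out of bit 15 back into bit 0):
  0xE94B + 0x00F9 = 0x0EA44
  0xEA44 + 0xD049 = 0x1BA8D → wrap carry → 0xBA8E
  0xBA8E + 0x2D1D = 0x0E7AB
  0xE7AB + 0x9986 = 0x18131 → wrap carry → 0x8132
One's-complement sum = 0x8132.
Checksum = ~0x8132 & 0xFFFF = 0x7ECD.

7ECD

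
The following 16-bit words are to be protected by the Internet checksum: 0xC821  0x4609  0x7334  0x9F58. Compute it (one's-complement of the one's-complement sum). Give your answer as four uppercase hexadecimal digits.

DF47

One's-complement addition (fold any carry out of bit 15 back into bit 0):
  0xC821 + 0x4609 = 0x10E2A → wrap carry → 0x0E2B
  0x0E2B + 0x7334 = 0x0815F
  0x815F + 0x9F58 = 0x120B7 → wrap carry → 0x20B8
One's-complement sum = 0x20B8.
Checksum = ~0x20B8 & 0xFFFF = 0xDF47.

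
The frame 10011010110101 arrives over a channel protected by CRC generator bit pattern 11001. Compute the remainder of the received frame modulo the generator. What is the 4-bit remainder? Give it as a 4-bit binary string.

Modulo-2 division of 10011010110101 by 11001:
  pos 0: 10011 XOR 11001 = 01010
  pos 1: 10100 XOR 11001 = 01101
  pos 2: 11011 XOR 11001 = 00010
  pos 5: 10011 XOR 11001 = 01010
  pos 6: 10100 XOR 11001 = 01101
  pos 7: 11011 XOR 11001 = 00010
Remainder = 1001 (nonzero — an error is detected).

1001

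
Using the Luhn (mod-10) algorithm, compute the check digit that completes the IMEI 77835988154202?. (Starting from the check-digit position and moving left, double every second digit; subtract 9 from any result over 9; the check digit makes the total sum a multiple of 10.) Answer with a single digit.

Partial digits right→left: 2 0 2 4 5 1 8 8 9 5 3 8 7 7
Double every second digit counting from the check-digit position (so the 1st, 3rd, 5th, ... of the partial from the right).
  doubled (with −9 where >9): 4 4 1 7 9 6 5 → sum 36
  kept as-is: 0 4 1 8 5 8 7 → sum 33
Total = 36 + 33 = 69.
Check digit = (10 − (69 mod 10)) mod 10 = 1.

1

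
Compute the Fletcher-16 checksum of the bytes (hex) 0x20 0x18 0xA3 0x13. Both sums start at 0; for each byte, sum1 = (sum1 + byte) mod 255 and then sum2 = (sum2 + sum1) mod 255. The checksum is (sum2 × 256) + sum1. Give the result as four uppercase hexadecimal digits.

Running sums (mod 255):
  after byte 0 (0x20): sum1=32, sum2=32
  after byte 1 (0x18): sum1=56, sum2=88
  after byte 2 (0xA3): sum1=219, sum2=52
  after byte 3 (0x13): sum1=238, sum2=35
Checksum = sum2·256 + sum1 = 35·256 + 238 = 9198 = 0x23EE.

23EE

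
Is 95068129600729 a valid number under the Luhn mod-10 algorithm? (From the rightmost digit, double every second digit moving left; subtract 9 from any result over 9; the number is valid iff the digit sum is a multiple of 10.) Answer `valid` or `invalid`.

invalid

From the right, keep odd positions and double even positions (subtract 9 from any doubled value over 9):
  doubled (positions 2,4,...): 4 0 3 4 7 0 9 → sum 27
  kept (positions 1,3,...): 9 7 0 9 1 6 5 → sum 37
Total = 64.
64 mod 10 = 4, so the number is invalid.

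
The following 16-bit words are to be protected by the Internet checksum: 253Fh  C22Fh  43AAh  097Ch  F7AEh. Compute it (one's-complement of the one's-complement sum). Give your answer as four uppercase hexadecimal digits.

One's-complement addition (fold any carry out of bit 15 back into bit 0):
  0x253F + 0xC22F = 0x0E76E
  0xE76E + 0x43AA = 0x12B18 → wrap carry → 0x2B19
  0x2B19 + 0x097C = 0x03495
  0x3495 + 0xF7AE = 0x12C43 → wrap carry → 0x2C44
One's-complement sum = 0x2C44.
Checksum = ~0x2C44 & 0xFFFF = 0xD3BB.

D3BB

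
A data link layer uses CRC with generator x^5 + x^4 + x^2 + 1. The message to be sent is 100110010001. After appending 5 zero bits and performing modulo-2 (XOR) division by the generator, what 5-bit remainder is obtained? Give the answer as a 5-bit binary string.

11111

Append 5 zeros: 10011001000100000. Divide by 110101 (XOR where the leading bit is 1):
  pos 0: 100110 XOR 110101 = 010011
  pos 1: 100110 XOR 110101 = 010011
  pos 2: 100111 XOR 110101 = 010010
  pos 3: 100100 XOR 110101 = 010001
  pos 4: 100010 XOR 110101 = 010111
  pos 5: 101110 XOR 110101 = 011011
  pos 6: 110111 XOR 110101 = 000010
  pos 10: 100000 XOR 110101 = 010101
  pos 11: 101010 XOR 110101 = 011111
Remainder (last 5 bits) = 11111. This is the CRC / FCS.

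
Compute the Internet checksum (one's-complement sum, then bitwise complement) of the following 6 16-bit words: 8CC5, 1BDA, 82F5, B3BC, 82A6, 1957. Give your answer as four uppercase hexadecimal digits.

84B0

One's-complement addition (fold any carry out of bit 15 back into bit 0):
  0x8CC5 + 0x1BDA = 0x0A89F
  0xA89F + 0x82F5 = 0x12B94 → wrap carry → 0x2B95
  0x2B95 + 0xB3BC = 0x0DF51
  0xDF51 + 0x82A6 = 0x161F7 → wrap carry → 0x61F8
  0x61F8 + 0x1957 = 0x07B4F
One's-complement sum = 0x7B4F.
Checksum = ~0x7B4F & 0xFFFF = 0x84B0.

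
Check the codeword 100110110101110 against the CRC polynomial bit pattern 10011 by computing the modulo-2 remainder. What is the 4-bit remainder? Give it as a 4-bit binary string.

Modulo-2 division of 100110110101110 by 10011:
  pos 0: 10011 XOR 10011 = 00000
  pos 6: 11010 XOR 10011 = 01001
  pos 7: 10011 XOR 10011 = 00000
Remainder = 0110 (nonzero — an error is detected).

0110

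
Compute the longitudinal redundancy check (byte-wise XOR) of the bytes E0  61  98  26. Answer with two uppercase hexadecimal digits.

3F

XOR the bytes together:
  start with 0xE0
  0xE0 ⊕ 0x61 = 0x81
  0x81 ⊕ 0x98 = 0x19
  0x19 ⊕ 0x26 = 0x3F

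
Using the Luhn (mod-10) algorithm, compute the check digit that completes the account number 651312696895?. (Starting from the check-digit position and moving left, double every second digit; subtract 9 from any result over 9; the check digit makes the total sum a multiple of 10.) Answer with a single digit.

3

Partial digits right→left: 5 9 8 6 9 6 2 1 3 1 5 6
Double every second digit counting from the check-digit position (so the 1st, 3rd, 5th, ... of the partial from the right).
  doubled (with −9 where >9): 1 7 9 4 6 1 → sum 28
  kept as-is: 9 6 6 1 1 6 → sum 29
Total = 28 + 29 = 57.
Check digit = (10 − (57 mod 10)) mod 10 = 3.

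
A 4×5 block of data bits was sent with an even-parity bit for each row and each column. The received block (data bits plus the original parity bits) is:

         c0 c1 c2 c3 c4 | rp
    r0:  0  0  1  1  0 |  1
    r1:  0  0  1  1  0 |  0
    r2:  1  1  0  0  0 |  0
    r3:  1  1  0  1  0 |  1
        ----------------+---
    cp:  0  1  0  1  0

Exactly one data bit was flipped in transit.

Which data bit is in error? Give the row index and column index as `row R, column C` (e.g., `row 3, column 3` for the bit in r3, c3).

row 0, column 1

Recompute each row's even parity and compare to rp:
  r0: data parity 0, sent rp 1 → mismatch
  r1: data parity 0, sent rp 0 → ok
  r2: data parity 0, sent rp 0 → ok
  r3: data parity 1, sent rp 1 → ok
Recompute each column's even parity and compare to cp:
  c0: data parity 0, sent cp 0 → ok
  c1: data parity 0, sent cp 1 → mismatch
  c2: data parity 0, sent cp 0 → ok
  c3: data parity 1, sent cp 1 → ok
  c4: data parity 0, sent cp 0 → ok
Exactly one row (r0) and one column (c1) fail → the flipped bit is at their intersection.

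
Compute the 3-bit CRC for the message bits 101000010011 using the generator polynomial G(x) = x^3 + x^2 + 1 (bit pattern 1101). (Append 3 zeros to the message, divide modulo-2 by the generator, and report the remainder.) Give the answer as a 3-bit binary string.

001

Append 3 zeros: 101000010011000. Divide by 1101 (XOR where the leading bit is 1):
  pos 0: 1010 XOR 1101 = 0111
  pos 1: 1110 XOR 1101 = 0011
  pos 3: 1100 XOR 1101 = 0001
  pos 6: 1100 XOR 1101 = 0001
  pos 9: 1110 XOR 1101 = 0011
  pos 11: 1100 XOR 1101 = 0001
Remainder (last 3 bits) = 001. This is the CRC / FCS.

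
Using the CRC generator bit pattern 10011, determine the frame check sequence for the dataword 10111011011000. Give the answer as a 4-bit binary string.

Append 4 zeros: 101110110110000000. Divide by 10011 (XOR where the leading bit is 1):
  pos 0: 10111 XOR 10011 = 00100
  pos 2: 10001 XOR 10011 = 00010
  pos 5: 10101 XOR 10011 = 00110
  pos 7: 11010 XOR 10011 = 01001
  pos 8: 10010 XOR 10011 = 00001
  pos 12: 10000 XOR 10011 = 00011
Remainder (last 4 bits) = 0110. This is the CRC / FCS.

0110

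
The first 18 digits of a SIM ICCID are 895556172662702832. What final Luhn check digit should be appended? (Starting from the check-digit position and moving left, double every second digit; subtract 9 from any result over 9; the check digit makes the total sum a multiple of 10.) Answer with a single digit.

Partial digits right→left: 2 3 8 2 0 7 2 6 6 2 7 1 6 5 5 5 9 8
Double every second digit counting from the check-digit position (so the 1st, 3rd, 5th, ... of the partial from the right).
  doubled (with −9 where >9): 4 7 0 4 3 5 3 1 9 → sum 36
  kept as-is: 3 2 7 6 2 1 5 5 8 → sum 39
Total = 36 + 39 = 75.
Check digit = (10 − (75 mod 10)) mod 10 = 5.

5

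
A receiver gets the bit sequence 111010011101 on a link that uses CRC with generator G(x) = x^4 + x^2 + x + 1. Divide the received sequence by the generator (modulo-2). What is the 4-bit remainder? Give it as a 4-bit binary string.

0000

Modulo-2 division of 111010011101 by 10111:
  pos 0: 11101 XOR 10111 = 01010
  pos 1: 10100 XOR 10111 = 00011
  pos 4: 11011 XOR 10111 = 01100
  pos 5: 11001 XOR 10111 = 01110
  pos 6: 11100 XOR 10111 = 01011
  pos 7: 10111 XOR 10111 = 00000
Remainder = 0000 (zero — the frame passes the CRC check).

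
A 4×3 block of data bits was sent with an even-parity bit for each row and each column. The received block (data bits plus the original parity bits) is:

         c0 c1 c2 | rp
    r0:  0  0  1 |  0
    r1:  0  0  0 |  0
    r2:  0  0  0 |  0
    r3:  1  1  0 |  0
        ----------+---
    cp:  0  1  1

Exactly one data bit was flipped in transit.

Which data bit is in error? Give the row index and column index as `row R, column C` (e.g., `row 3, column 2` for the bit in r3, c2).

row 0, column 0

Recompute each row's even parity and compare to rp:
  r0: data parity 1, sent rp 0 → mismatch
  r1: data parity 0, sent rp 0 → ok
  r2: data parity 0, sent rp 0 → ok
  r3: data parity 0, sent rp 0 → ok
Recompute each column's even parity and compare to cp:
  c0: data parity 1, sent cp 0 → mismatch
  c1: data parity 1, sent cp 1 → ok
  c2: data parity 1, sent cp 1 → ok
Exactly one row (r0) and one column (c0) fail → the flipped bit is at their intersection.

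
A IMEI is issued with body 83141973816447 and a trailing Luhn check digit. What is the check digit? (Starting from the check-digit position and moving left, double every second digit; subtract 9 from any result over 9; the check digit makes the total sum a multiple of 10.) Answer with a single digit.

Partial digits right→left: 7 4 4 6 1 8 3 7 9 1 4 1 3 8
Double every second digit counting from the check-digit position (so the 1st, 3rd, 5th, ... of the partial from the right).
  doubled (with −9 where >9): 5 8 2 6 9 8 6 → sum 44
  kept as-is: 4 6 8 7 1 1 8 → sum 35
Total = 44 + 35 = 79.
Check digit = (10 − (79 mod 10)) mod 10 = 1.

1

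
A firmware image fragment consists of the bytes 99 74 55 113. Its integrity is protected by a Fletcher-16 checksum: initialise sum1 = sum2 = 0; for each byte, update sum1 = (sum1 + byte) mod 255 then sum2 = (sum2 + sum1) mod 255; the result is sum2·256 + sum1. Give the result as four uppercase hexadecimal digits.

4C56

Running sums (mod 255):
  after byte 0 (99): sum1=99, sum2=99
  after byte 1 (74): sum1=173, sum2=17
  after byte 2 (55): sum1=228, sum2=245
  after byte 3 (113): sum1=86, sum2=76
Checksum = sum2·256 + sum1 = 76·256 + 86 = 19542 = 0x4C56.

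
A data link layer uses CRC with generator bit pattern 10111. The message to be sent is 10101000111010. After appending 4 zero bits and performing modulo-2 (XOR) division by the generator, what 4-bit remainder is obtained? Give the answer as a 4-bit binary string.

1000

Append 4 zeros: 101010001110100000. Divide by 10111 (XOR where the leading bit is 1):
  pos 0: 10101 XOR 10111 = 00010
  pos 3: 10000 XOR 10111 = 00111
  pos 5: 11111 XOR 10111 = 01000
  pos 6: 10001 XOR 10111 = 00110
  pos 8: 11001 XOR 10111 = 01110
  pos 9: 11100 XOR 10111 = 01011
  pos 10: 10110 XOR 10111 = 00001
Remainder (last 4 bits) = 1000. This is the CRC / FCS.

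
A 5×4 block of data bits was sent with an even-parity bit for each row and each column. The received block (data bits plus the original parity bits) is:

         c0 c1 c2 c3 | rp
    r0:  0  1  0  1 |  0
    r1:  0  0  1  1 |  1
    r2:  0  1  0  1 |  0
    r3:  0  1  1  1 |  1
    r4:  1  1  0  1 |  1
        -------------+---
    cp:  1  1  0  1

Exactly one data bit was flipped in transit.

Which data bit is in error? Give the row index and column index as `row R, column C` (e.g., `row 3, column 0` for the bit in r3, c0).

row 1, column 1

Recompute each row's even parity and compare to rp:
  r0: data parity 0, sent rp 0 → ok
  r1: data parity 0, sent rp 1 → mismatch
  r2: data parity 0, sent rp 0 → ok
  r3: data parity 1, sent rp 1 → ok
  r4: data parity 1, sent rp 1 → ok
Recompute each column's even parity and compare to cp:
  c0: data parity 1, sent cp 1 → ok
  c1: data parity 0, sent cp 1 → mismatch
  c2: data parity 0, sent cp 0 → ok
  c3: data parity 1, sent cp 1 → ok
Exactly one row (r1) and one column (c1) fail → the flipped bit is at their intersection.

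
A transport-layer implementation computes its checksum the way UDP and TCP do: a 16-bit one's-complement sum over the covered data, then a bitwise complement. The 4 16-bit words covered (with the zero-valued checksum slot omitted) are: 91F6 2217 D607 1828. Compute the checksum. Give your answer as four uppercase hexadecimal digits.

One's-complement addition (fold any carry out of bit 15 back into bit 0):
  0x91F6 + 0x2217 = 0x0B40D
  0xB40D + 0xD607 = 0x18A14 → wrap carry → 0x8A15
  0x8A15 + 0x1828 = 0x0A23D
One's-complement sum = 0xA23D.
Checksum = ~0xA23D & 0xFFFF = 0x5DC2.

5DC2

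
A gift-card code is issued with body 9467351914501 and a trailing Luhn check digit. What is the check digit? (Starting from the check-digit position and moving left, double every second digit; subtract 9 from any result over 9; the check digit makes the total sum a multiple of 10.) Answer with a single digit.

6

Partial digits right→left: 1 0 5 4 1 9 1 5 3 7 6 4 9
Double every second digit counting from the check-digit position (so the 1st, 3rd, 5th, ... of the partial from the right).
  doubled (with −9 where >9): 2 1 2 2 6 3 9 → sum 25
  kept as-is: 0 4 9 5 7 4 → sum 29
Total = 25 + 29 = 54.
Check digit = (10 − (54 mod 10)) mod 10 = 6.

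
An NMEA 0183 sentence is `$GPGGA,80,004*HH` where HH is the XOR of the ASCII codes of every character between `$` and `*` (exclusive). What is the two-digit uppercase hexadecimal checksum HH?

6A

XOR the ASCII codes of the payload characters:
  'G' = 0x47 → acc = 0x47
  'P' = 0x50 → acc = 0x17
  'G' = 0x47 → acc = 0x50
  'G' = 0x47 → acc = 0x17
  'A' = 0x41 → acc = 0x56
  ',' = 0x2C → acc = 0x7A
  '8' = 0x38 → acc = 0x42
  '0' = 0x30 → acc = 0x72
  ',' = 0x2C → acc = 0x5E
  '0' = 0x30 → acc = 0x6E
  '0' = 0x30 → acc = 0x5E
  '4' = 0x34 → acc = 0x6A
Checksum = 0x6A.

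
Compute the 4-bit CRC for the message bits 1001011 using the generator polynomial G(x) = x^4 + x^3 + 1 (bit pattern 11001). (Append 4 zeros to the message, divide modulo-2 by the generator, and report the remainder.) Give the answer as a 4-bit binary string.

Append 4 zeros: 10010110000. Divide by 11001 (XOR where the leading bit is 1):
  pos 0: 10010 XOR 11001 = 01011
  pos 1: 10111 XOR 11001 = 01110
  pos 2: 11101 XOR 11001 = 00100
  pos 4: 10000 XOR 11001 = 01001
  pos 5: 10010 XOR 11001 = 01011
  pos 6: 10110 XOR 11001 = 01111
Remainder (last 4 bits) = 1111. This is the CRC / FCS.

1111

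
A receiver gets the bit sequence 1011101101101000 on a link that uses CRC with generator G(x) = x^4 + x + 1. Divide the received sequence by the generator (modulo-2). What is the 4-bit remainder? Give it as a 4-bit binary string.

0000

Modulo-2 division of 1011101101101000 by 10011:
  pos 0: 10111 XOR 10011 = 00100
  pos 2: 10001 XOR 10011 = 00010
  pos 5: 10101 XOR 10011 = 00110
  pos 7: 11010 XOR 10011 = 01001
  pos 8: 10011 XOR 10011 = 00000
Remainder = 0000 (zero — the frame passes the CRC check).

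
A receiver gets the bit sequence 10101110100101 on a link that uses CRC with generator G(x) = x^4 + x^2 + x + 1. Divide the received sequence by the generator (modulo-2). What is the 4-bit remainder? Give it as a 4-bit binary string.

0000

Modulo-2 division of 10101110100101 by 10111:
  pos 0: 10101 XOR 10111 = 00010
  pos 3: 10110 XOR 10111 = 00001
  pos 7: 11001 XOR 10111 = 01110
  pos 8: 11100 XOR 10111 = 01011
  pos 9: 10111 XOR 10111 = 00000
Remainder = 0000 (zero — the frame passes the CRC check).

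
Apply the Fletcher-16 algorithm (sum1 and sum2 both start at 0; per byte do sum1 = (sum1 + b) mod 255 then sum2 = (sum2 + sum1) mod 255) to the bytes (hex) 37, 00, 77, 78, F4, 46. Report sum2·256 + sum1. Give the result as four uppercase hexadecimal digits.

C262

Running sums (mod 255):
  after byte 0 (37): sum1=55, sum2=55
  after byte 1 (00): sum1=55, sum2=110
  after byte 2 (77): sum1=174, sum2=29
  after byte 3 (78): sum1=39, sum2=68
  after byte 4 (F4): sum1=28, sum2=96
  after byte 5 (46): sum1=98, sum2=194
Checksum = sum2·256 + sum1 = 194·256 + 98 = 49762 = 0xC262.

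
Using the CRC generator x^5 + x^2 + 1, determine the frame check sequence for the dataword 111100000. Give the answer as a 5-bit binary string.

Append 5 zeros: 11110000000000. Divide by 100101 (XOR where the leading bit is 1):
  pos 0: 111100 XOR 100101 = 011001
  pos 1: 110010 XOR 100101 = 010111
  pos 2: 101110 XOR 100101 = 001011
  pos 4: 101100 XOR 100101 = 001001
  pos 6: 100100 XOR 100101 = 000001
Remainder (last 5 bits) = 00100. This is the CRC / FCS.

00100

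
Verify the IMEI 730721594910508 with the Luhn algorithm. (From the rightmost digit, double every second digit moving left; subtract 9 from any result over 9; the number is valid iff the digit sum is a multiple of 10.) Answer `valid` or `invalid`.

invalid

From the right, keep odd positions and double even positions (subtract 9 from any doubled value over 9):
  doubled (positions 2,4,...): 0 0 9 9 2 5 6 → sum 31
  kept (positions 1,3,...): 8 5 1 4 5 2 0 7 → sum 32
Total = 63.
63 mod 10 = 3, so the number is invalid.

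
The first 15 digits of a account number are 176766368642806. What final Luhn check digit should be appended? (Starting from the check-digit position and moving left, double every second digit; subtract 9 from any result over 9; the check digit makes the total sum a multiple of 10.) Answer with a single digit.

7

Partial digits right→left: 6 0 8 2 4 6 8 6 3 6 6 7 6 7 1
Double every second digit counting from the check-digit position (so the 1st, 3rd, 5th, ... of the partial from the right).
  doubled (with −9 where >9): 3 7 8 7 6 3 3 2 → sum 39
  kept as-is: 0 2 6 6 6 7 7 → sum 34
Total = 39 + 34 = 73.
Check digit = (10 − (73 mod 10)) mod 10 = 7.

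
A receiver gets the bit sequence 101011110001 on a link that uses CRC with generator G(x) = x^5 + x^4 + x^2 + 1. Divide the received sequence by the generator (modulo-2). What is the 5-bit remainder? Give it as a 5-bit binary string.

Modulo-2 division of 101011110001 by 110101:
  pos 0: 101011 XOR 110101 = 011110
  pos 1: 111101 XOR 110101 = 001000
  pos 3: 100010 XOR 110101 = 010111
  pos 4: 101110 XOR 110101 = 011011
  pos 5: 110110 XOR 110101 = 000011
Remainder = 00111 (nonzero — an error is detected).

00111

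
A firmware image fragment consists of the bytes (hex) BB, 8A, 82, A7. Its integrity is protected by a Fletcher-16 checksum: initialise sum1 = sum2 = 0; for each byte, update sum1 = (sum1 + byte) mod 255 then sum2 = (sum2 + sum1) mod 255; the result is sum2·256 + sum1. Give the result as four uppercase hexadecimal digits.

Running sums (mod 255):
  after byte 0 (BB): sum1=187, sum2=187
  after byte 1 (8A): sum1=70, sum2=2
  after byte 2 (82): sum1=200, sum2=202
  after byte 3 (A7): sum1=112, sum2=59
Checksum = sum2·256 + sum1 = 59·256 + 112 = 15216 = 0x3B70.

3B70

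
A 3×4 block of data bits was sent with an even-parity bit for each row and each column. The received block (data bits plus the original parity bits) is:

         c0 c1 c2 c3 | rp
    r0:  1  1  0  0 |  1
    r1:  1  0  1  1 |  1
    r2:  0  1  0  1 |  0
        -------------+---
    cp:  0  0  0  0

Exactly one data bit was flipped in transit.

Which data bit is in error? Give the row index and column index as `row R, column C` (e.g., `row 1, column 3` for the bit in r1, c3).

Recompute each row's even parity and compare to rp:
  r0: data parity 0, sent rp 1 → mismatch
  r1: data parity 1, sent rp 1 → ok
  r2: data parity 0, sent rp 0 → ok
Recompute each column's even parity and compare to cp:
  c0: data parity 0, sent cp 0 → ok
  c1: data parity 0, sent cp 0 → ok
  c2: data parity 1, sent cp 0 → mismatch
  c3: data parity 0, sent cp 0 → ok
Exactly one row (r0) and one column (c2) fail → the flipped bit is at their intersection.

row 0, column 2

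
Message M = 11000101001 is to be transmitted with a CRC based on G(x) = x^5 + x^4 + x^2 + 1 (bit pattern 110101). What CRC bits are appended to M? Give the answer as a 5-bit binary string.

11111

Append 5 zeros: 1100010100100000. Divide by 110101 (XOR where the leading bit is 1):
  pos 0: 110001 XOR 110101 = 000100
  pos 3: 100010 XOR 110101 = 010111
  pos 4: 101110 XOR 110101 = 011011
  pos 5: 110111 XOR 110101 = 000010
  pos 9: 100000 XOR 110101 = 010101
  pos 10: 101010 XOR 110101 = 011111
Remainder (last 5 bits) = 11111. This is the CRC / FCS.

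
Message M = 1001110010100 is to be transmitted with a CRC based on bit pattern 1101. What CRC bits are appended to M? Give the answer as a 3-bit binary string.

001

Append 3 zeros: 1001110010100000. Divide by 1101 (XOR where the leading bit is 1):
  pos 0: 1001 XOR 1101 = 0100
  pos 1: 1001 XOR 1101 = 0100
  pos 2: 1001 XOR 1101 = 0100
  pos 3: 1000 XOR 1101 = 0101
  pos 4: 1010 XOR 1101 = 0111
  pos 5: 1111 XOR 1101 = 0010
  pos 7: 1001 XOR 1101 = 0100
  pos 8: 1000 XOR 1101 = 0101
  pos 9: 1010 XOR 1101 = 0111
  pos 10: 1110 XOR 1101 = 0011
  pos 12: 1100 XOR 1101 = 0001
Remainder (last 3 bits) = 001. This is the CRC / FCS.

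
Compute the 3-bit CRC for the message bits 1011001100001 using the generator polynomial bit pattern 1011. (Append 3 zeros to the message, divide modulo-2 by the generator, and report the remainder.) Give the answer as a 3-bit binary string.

Append 3 zeros: 1011001100001000. Divide by 1011 (XOR where the leading bit is 1):
  pos 0: 1011 XOR 1011 = 0000
  pos 6: 1100 XOR 1011 = 0111
  pos 7: 1110 XOR 1011 = 0101
  pos 8: 1010 XOR 1011 = 0001
  pos 11: 1100 XOR 1011 = 0111
  pos 12: 1110 XOR 1011 = 0101
Remainder (last 3 bits) = 101. This is the CRC / FCS.

101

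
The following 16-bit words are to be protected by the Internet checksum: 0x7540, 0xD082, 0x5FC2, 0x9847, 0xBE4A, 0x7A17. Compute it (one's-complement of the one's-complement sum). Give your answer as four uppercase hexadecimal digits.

89D0

One's-complement addition (fold any carry out of bit 15 back into bit 0):
  0x7540 + 0xD082 = 0x145C2 → wrap carry → 0x45C3
  0x45C3 + 0x5FC2 = 0x0A585
  0xA585 + 0x9847 = 0x13DCC → wrap carry → 0x3DCD
  0x3DCD + 0xBE4A = 0x0FC17
  0xFC17 + 0x7A17 = 0x1762E → wrap carry → 0x762F
One's-complement sum = 0x762F.
Checksum = ~0x762F & 0xFFFF = 0x89D0.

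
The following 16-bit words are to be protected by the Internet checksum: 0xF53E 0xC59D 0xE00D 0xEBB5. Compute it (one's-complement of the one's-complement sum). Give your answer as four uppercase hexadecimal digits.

One's-complement addition (fold any carry out of bit 15 back into bit 0):
  0xF53E + 0xC59D = 0x1BADB → wrap carry → 0xBADC
  0xBADC + 0xE00D = 0x19AE9 → wrap carry → 0x9AEA
  0x9AEA + 0xEBB5 = 0x1869F → wrap carry → 0x86A0
One's-complement sum = 0x86A0.
Checksum = ~0x86A0 & 0xFFFF = 0x795F.

795F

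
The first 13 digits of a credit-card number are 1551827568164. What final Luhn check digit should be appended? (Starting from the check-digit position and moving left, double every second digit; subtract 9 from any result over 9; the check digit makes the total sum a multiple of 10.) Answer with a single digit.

5

Partial digits right→left: 4 6 1 8 6 5 7 2 8 1 5 5 1
Double every second digit counting from the check-digit position (so the 1st, 3rd, 5th, ... of the partial from the right).
  doubled (with −9 where >9): 8 2 3 5 7 1 2 → sum 28
  kept as-is: 6 8 5 2 1 5 → sum 27
Total = 28 + 27 = 55.
Check digit = (10 − (55 mod 10)) mod 10 = 5.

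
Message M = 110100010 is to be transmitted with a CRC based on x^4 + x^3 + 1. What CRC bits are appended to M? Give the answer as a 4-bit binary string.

0000

Append 4 zeros: 1101000100000. Divide by 11001 (XOR where the leading bit is 1):
  pos 0: 11010 XOR 11001 = 00011
  pos 3: 11001 XOR 11001 = 00000
Remainder (last 4 bits) = 0000. This is the CRC / FCS.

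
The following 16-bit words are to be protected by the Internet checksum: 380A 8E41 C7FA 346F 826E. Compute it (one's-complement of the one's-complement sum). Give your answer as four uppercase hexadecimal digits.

One's-complement addition (fold any carry out of bit 15 back into bit 0):
  0x380A + 0x8E41 = 0x0C64B
  0xC64B + 0xC7FA = 0x18E45 → wrap carry → 0x8E46
  0x8E46 + 0x346F = 0x0C2B5
  0xC2B5 + 0x826E = 0x14523 → wrap carry → 0x4524
One's-complement sum = 0x4524.
Checksum = ~0x4524 & 0xFFFF = 0xBADB.

BADB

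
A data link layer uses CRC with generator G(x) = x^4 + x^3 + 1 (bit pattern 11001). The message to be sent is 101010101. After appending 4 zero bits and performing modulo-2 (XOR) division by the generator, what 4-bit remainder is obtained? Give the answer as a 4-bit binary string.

0001

Append 4 zeros: 1010101010000. Divide by 11001 (XOR where the leading bit is 1):
  pos 0: 10101 XOR 11001 = 01100
  pos 1: 11000 XOR 11001 = 00001
  pos 5: 11010 XOR 11001 = 00011
  pos 8: 11000 XOR 11001 = 00001
Remainder (last 4 bits) = 0001. This is the CRC / FCS.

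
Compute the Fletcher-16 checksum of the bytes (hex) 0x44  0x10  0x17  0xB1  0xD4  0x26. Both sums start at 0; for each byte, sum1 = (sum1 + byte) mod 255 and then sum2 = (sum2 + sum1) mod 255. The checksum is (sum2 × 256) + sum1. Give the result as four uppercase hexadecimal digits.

Running sums (mod 255):
  after byte 0 (0x44): sum1=68, sum2=68
  after byte 1 (0x10): sum1=84, sum2=152
  after byte 2 (0x17): sum1=107, sum2=4
  after byte 3 (0xB1): sum1=29, sum2=33
  after byte 4 (0xD4): sum1=241, sum2=19
  after byte 5 (0x26): sum1=24, sum2=43
Checksum = sum2·256 + sum1 = 43·256 + 24 = 11032 = 0x2B18.

2B18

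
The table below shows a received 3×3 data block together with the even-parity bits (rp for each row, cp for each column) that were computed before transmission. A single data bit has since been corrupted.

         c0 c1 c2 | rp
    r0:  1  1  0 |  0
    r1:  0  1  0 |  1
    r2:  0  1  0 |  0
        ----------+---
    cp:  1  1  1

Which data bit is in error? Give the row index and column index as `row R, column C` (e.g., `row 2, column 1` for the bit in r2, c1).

row 2, column 2

Recompute each row's even parity and compare to rp:
  r0: data parity 0, sent rp 0 → ok
  r1: data parity 1, sent rp 1 → ok
  r2: data parity 1, sent rp 0 → mismatch
Recompute each column's even parity and compare to cp:
  c0: data parity 1, sent cp 1 → ok
  c1: data parity 1, sent cp 1 → ok
  c2: data parity 0, sent cp 1 → mismatch
Exactly one row (r2) and one column (c2) fail → the flipped bit is at their intersection.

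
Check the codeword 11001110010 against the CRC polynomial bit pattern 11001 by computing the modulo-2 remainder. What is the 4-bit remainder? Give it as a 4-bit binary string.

Modulo-2 division of 11001110010 by 11001:
  pos 0: 11001 XOR 11001 = 00000
  pos 5: 11001 XOR 11001 = 00000
Remainder = 0000 (zero — the frame passes the CRC check).

0000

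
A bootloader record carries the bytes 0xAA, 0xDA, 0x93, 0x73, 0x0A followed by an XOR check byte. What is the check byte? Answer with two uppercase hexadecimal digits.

XOR the bytes together:
  start with 0xAA
  0xAA ⊕ 0xDA = 0x70
  0x70 ⊕ 0x93 = 0xE3
  0xE3 ⊕ 0x73 = 0x90
  0x90 ⊕ 0x0A = 0x9A

9A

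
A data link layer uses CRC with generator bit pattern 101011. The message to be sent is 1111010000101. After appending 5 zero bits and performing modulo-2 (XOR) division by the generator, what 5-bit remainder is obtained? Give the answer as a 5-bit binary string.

00100

Append 5 zeros: 111101000010100000. Divide by 101011 (XOR where the leading bit is 1):
  pos 0: 111101 XOR 101011 = 010110
  pos 1: 101100 XOR 101011 = 000111
  pos 4: 111000 XOR 101011 = 010011
  pos 5: 100111 XOR 101011 = 001100
  pos 7: 110001 XOR 101011 = 011010
  pos 8: 110100 XOR 101011 = 011111
  pos 9: 111110 XOR 101011 = 010101
  pos 10: 101010 XOR 101011 = 000001
Remainder (last 5 bits) = 00100. This is the CRC / FCS.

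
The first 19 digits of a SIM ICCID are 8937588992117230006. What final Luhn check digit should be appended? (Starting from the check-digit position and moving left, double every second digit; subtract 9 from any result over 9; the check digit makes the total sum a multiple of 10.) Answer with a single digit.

6

Partial digits right→left: 6 0 0 0 3 2 7 1 1 2 9 9 8 8 5 7 3 9 8
Double every second digit counting from the check-digit position (so the 1st, 3rd, 5th, ... of the partial from the right).
  doubled (with −9 where >9): 3 0 6 5 2 9 7 1 6 7 → sum 46
  kept as-is: 0 0 2 1 2 9 8 7 9 → sum 38
Total = 46 + 38 = 84.
Check digit = (10 − (84 mod 10)) mod 10 = 6.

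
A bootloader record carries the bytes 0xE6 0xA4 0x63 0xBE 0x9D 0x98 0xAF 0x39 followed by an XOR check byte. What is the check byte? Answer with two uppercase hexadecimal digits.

XOR the bytes together:
  start with 0xE6
  0xE6 ⊕ 0xA4 = 0x42
  0x42 ⊕ 0x63 = 0x21
  0x21 ⊕ 0xBE = 0x9F
  0x9F ⊕ 0x9D = 0x02
  0x02 ⊕ 0x98 = 0x9A
  0x9A ⊕ 0xAF = 0x35
  0x35 ⊕ 0x39 = 0x0C

0C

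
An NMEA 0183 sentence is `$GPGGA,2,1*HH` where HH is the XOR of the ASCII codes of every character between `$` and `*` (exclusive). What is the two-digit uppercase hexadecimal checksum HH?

55

XOR the ASCII codes of the payload characters:
  'G' = 0x47 → acc = 0x47
  'P' = 0x50 → acc = 0x17
  'G' = 0x47 → acc = 0x50
  'G' = 0x47 → acc = 0x17
  'A' = 0x41 → acc = 0x56
  ',' = 0x2C → acc = 0x7A
  '2' = 0x32 → acc = 0x48
  ',' = 0x2C → acc = 0x64
  '1' = 0x31 → acc = 0x55
Checksum = 0x55.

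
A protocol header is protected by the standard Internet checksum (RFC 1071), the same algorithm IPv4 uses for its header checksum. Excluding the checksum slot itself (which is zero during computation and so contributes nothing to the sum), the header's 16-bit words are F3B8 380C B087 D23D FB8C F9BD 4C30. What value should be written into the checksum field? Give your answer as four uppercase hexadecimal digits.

One's-complement addition (fold any carry out of bit 15 back into bit 0):
  0xF3B8 + 0x380C = 0x12BC4 → wrap carry → 0x2BC5
  0x2BC5 + 0xB087 = 0x0DC4C
  0xDC4C + 0xD23D = 0x1AE89 → wrap carry → 0xAE8A
  0xAE8A + 0xFB8C = 0x1AA16 → wrap carry → 0xAA17
  0xAA17 + 0xF9BD = 0x1A3D4 → wrap carry → 0xA3D5
  0xA3D5 + 0x4C30 = 0x0F005
One's-complement sum = 0xF005.
Checksum = ~0xF005 & 0xFFFF = 0x0FFA.

0FFA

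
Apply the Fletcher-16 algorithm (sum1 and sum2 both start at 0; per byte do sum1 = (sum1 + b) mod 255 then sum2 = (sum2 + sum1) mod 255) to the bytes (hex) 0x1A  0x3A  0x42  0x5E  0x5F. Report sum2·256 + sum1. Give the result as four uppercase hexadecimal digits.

4E54

Running sums (mod 255):
  after byte 0 (0x1A): sum1=26, sum2=26
  after byte 1 (0x3A): sum1=84, sum2=110
  after byte 2 (0x42): sum1=150, sum2=5
  after byte 3 (0x5E): sum1=244, sum2=249
  after byte 4 (0x5F): sum1=84, sum2=78
Checksum = sum2·256 + sum1 = 78·256 + 84 = 20052 = 0x4E54.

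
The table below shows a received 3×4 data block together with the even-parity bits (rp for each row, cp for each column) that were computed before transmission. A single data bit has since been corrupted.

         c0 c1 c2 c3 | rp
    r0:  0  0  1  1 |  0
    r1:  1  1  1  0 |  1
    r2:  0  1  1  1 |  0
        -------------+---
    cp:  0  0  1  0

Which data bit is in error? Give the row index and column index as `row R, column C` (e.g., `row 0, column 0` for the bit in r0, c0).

Recompute each row's even parity and compare to rp:
  r0: data parity 0, sent rp 0 → ok
  r1: data parity 1, sent rp 1 → ok
  r2: data parity 1, sent rp 0 → mismatch
Recompute each column's even parity and compare to cp:
  c0: data parity 1, sent cp 0 → mismatch
  c1: data parity 0, sent cp 0 → ok
  c2: data parity 1, sent cp 1 → ok
  c3: data parity 0, sent cp 0 → ok
Exactly one row (r2) and one column (c0) fail → the flipped bit is at their intersection.

row 2, column 0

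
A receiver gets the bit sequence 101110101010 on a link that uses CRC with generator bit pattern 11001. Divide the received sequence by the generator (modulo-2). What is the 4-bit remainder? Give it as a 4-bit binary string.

0000

Modulo-2 division of 101110101010 by 11001:
  pos 0: 10111 XOR 11001 = 01110
  pos 1: 11100 XOR 11001 = 00101
  pos 3: 10110 XOR 11001 = 01111
  pos 4: 11111 XOR 11001 = 00110
  pos 6: 11001 XOR 11001 = 00000
Remainder = 0000 (zero — the frame passes the CRC check).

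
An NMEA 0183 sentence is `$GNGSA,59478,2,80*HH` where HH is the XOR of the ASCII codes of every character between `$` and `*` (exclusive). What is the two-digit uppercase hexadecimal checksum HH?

XOR the ASCII codes of the payload characters:
  'G' = 0x47 → acc = 0x47
  'N' = 0x4E → acc = 0x09
  'G' = 0x47 → acc = 0x4E
  'S' = 0x53 → acc = 0x1D
  'A' = 0x41 → acc = 0x5C
  ',' = 0x2C → acc = 0x70
  '5' = 0x35 → acc = 0x45
  '9' = 0x39 → acc = 0x7C
  '4' = 0x34 → acc = 0x48
  '7' = 0x37 → acc = 0x7F
  '8' = 0x38 → acc = 0x47
  ',' = 0x2C → acc = 0x6B
  '2' = 0x32 → acc = 0x59
  ',' = 0x2C → acc = 0x75
  '8' = 0x38 → acc = 0x4D
  '0' = 0x30 → acc = 0x7D
Checksum = 0x7D.

7D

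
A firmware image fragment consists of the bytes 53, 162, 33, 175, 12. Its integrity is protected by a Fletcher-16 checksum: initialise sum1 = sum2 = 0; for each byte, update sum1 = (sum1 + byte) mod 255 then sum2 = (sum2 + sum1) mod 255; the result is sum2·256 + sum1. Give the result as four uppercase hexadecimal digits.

63B4

Running sums (mod 255):
  after byte 0 (53): sum1=53, sum2=53
  after byte 1 (162): sum1=215, sum2=13
  after byte 2 (33): sum1=248, sum2=6
  after byte 3 (175): sum1=168, sum2=174
  after byte 4 (12): sum1=180, sum2=99
Checksum = sum2·256 + sum1 = 99·256 + 180 = 25524 = 0x63B4.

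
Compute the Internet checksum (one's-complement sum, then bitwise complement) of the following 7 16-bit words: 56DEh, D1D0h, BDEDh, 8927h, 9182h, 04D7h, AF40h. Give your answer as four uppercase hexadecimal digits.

One's-complement addition (fold any carry out of bit 15 back into bit 0):
  0x56DE + 0xD1D0 = 0x128AE → wrap carry → 0x28AF
  0x28AF + 0xBDED = 0x0E69C
  0xE69C + 0x8927 = 0x16FC3 → wrap carry → 0x6FC4
  0x6FC4 + 0x9182 = 0x10146 → wrap carry → 0x0147
  0x0147 + 0x04D7 = 0x0061E
  0x061E + 0xAF40 = 0x0B55E
One's-complement sum = 0xB55E.
Checksum = ~0xB55E & 0xFFFF = 0x4AA1.

4AA1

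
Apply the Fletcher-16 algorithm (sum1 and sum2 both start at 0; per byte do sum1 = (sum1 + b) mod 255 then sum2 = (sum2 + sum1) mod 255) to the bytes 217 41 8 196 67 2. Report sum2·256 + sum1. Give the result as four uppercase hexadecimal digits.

DF15

Running sums (mod 255):
  after byte 0 (217): sum1=217, sum2=217
  after byte 1 (41): sum1=3, sum2=220
  after byte 2 (8): sum1=11, sum2=231
  after byte 3 (196): sum1=207, sum2=183
  after byte 4 (67): sum1=19, sum2=202
  after byte 5 (2): sum1=21, sum2=223
Checksum = sum2·256 + sum1 = 223·256 + 21 = 57109 = 0xDF15.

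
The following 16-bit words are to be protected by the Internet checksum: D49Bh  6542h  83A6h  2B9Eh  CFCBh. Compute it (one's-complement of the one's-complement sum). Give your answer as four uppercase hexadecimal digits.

One's-complement addition (fold any carry out of bit 15 back into bit 0):
  0xD49B + 0x6542 = 0x139DD → wrap carry → 0x39DE
  0x39DE + 0x83A6 = 0x0BD84
  0xBD84 + 0x2B9E = 0x0E922
  0xE922 + 0xCFCB = 0x1B8ED → wrap carry → 0xB8EE
One's-complement sum = 0xB8EE.
Checksum = ~0xB8EE & 0xFFFF = 0x4711.

4711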